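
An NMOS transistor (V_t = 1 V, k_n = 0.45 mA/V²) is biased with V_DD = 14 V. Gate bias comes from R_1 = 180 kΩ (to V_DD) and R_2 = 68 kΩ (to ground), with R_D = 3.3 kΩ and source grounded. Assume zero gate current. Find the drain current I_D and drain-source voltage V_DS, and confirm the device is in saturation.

V_G = V_DD·R_2/(R_1+R_2) = 14×68/248 = 3.84 V. With the source grounded, V_GS = V_G = 3.84 V.
Assume saturation: I_D = (k_n/2)(V_GS − V_t)² = (0.45/2)×(3.84 − 1)² = 0.225×2.84² = 1.81 mA.
V_DS = V_DD − I_D·R_D = 14 − 1.81×3.3 = 8.02 V.
Saturation requires V_DS ≥ V_GS − V_t = 2.84 V; 8.02 ≥ 2.84 ✓.

I_D ≈ 1.8 mA, V_DS ≈ 8 V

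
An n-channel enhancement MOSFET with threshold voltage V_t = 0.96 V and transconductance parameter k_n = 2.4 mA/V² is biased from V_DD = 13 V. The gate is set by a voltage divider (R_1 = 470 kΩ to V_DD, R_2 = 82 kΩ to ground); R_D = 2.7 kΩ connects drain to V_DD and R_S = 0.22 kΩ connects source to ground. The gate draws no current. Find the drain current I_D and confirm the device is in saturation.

V_G = V_DD·R_2/(R_1+R_2) = 13×82/552 = 1.93 V.
Assume saturation: I_D = (k_n/2)(V_GS − V_t)² with V_GS = V_G − I_D·R_S = 1.93 − 0.22·I_D.
Substituting gives 0.0581·I_D² − 1.51·I_D + 1.13 = 0, with roots I_D = 0.771 or 25.3 mA.
The root I_D = 25.3 mA gives V_GS = -3.63 V ≤ V_t, so take I_D = 0.771 mA.
Then V_GS = 1.76 V and V_DS = V_DD − I_D(R_D+R_S) = 13 − 0.771×2.92 = 10.7 V.
Saturation requires V_DS ≥ V_GS − V_t = 0.802 V; 10.7 ≥ 0.802 ✓.

I_D ≈ 0.77 mA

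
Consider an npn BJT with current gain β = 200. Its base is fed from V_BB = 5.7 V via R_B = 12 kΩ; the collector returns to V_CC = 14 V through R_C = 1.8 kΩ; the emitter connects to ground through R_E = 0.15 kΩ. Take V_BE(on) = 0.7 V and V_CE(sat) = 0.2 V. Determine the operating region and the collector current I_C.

saturation; I_C ≈ 7.1 mA

Assume active: I_B = (5.7 − 0.7)/(12 + 201×0.15) = 0.119 mA, I_C = β·I_B = 23.7 mA.
Then V_CE = 14 − 23.7×1.8 − 23.8×0.15 = -32.3 V < 0.2 V — the active assumption fails.
Re-solve with V_CE = 0.2 V. KCL at the emitter: V_E/R_E = (V_BB−0.7−V_E)/R_B + (V_CC−0.2−V_E)/R_C, giving V_E = 1.11 V.
I_C = (V_CC − 0.2 − V_E)/R_C = (13.8 − 1.11)/1.8 = 7.05 mA.
Check: I_B = (5 − 1.11)/12 = 0.324 mA, and β·I_B = 64.9 mA > I_C, confirming saturation.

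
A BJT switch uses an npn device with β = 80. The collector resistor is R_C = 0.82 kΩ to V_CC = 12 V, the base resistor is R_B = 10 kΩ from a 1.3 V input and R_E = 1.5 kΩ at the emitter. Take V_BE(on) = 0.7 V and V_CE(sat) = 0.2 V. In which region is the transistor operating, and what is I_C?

Assume active. Base-emitter loop: I_B = (V_BB − V_BE)/(R_B + (β+1)R_E) = (1.3 − 0.7)/(10 + 81×1.5) = 0.00456 mA.
I_C = β·I_B = 80×0.00456 = 0.365 mA.
V_CE = V_CC − I_C·R_C − I_E·R_E = 12 − 0.365×0.82 − 0.37×1.5 = 11.1 V > V_CE(sat), so the active-region assumption holds.

active; I_C ≈ 0.37 mA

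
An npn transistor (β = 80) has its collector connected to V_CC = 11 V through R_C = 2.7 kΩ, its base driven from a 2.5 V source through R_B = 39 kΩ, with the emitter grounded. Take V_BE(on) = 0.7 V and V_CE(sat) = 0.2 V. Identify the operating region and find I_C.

Assume active. Base-emitter loop: I_B = (V_BB − V_BE)/R_B = (2.5 − 0.7)/39 = 0.0462 mA.
I_C = β·I_B = 80×0.0462 = 3.69 mA.
V_CE = V_CC − I_C·R_C = 11 − 3.69×2.7 = 1.03 V > V_CE(sat), so the active-region assumption holds.

active; I_C ≈ 3.7 mA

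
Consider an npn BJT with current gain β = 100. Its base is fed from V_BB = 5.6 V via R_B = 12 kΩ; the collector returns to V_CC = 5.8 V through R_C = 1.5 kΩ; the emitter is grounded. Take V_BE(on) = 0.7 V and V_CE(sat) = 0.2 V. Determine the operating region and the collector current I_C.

Assume active: I_B = (5.6 − 0.7)/12 = 0.408 mA, giving I_C = β·I_B = 40.8 mA.
But then V_CE = 5.8 − 40.8×1.5 = -55.4 V < V_CE(sat) = 0.2 V — impossible in the active region.
So the transistor is saturated. With V_CE = 0.2 V, I_C = (V_CC − 0.2)/R_C = 5.6/1.5 = 3.73 mA.
Check: β·I_B = 40.8 mA > I_C = 3.73 mA, confirming saturation.

saturation; I_C ≈ 3.7 mA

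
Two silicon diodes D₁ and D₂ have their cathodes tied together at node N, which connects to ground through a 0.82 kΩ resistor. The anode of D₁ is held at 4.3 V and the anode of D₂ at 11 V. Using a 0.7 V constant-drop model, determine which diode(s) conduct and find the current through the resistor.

Only D₂ conducts; I_R ≈ 13 mA

Assume both conduct. Then node N would need to be at both 4.3−0.7 = 3.6 V and 11−0.7 = 10.3 V, which is impossible.
Assume only D₂ conducts: V_N = 11 − 0.7 = 10.3 V, so I_R = 10.3/0.82 = 12.6 mA.
Check D₁: its anode-to-cathode voltage is 4.3 − 10.3 = -6 V < 0.7 V, so it is off. The assumption is consistent.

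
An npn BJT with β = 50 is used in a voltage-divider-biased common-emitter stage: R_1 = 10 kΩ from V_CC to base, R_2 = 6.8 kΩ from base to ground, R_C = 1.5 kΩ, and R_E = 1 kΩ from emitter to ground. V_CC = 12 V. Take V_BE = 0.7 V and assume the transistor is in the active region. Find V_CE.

Thevenize the base divider: V_Th = V_CC·R_2/(R_1+R_2) = 12×6.8/16.8 = 4.86 V, R_Th = R_1‖R_2 = 4.05 kΩ.
Base-emitter loop: V_Th = I_B·R_Th + V_BE + (β+1)I_B·R_E, so I_B = (4.86 − 0.7) / (4.05 + 51×1) = 0.0755 mA.
I_C = β·I_B = 50×0.0755 = 3.78 mA, and I_E = (β+1)I_B = 3.85 mA.
V_CE = V_CC − I_C·R_C − I_E·R_E = 12 − 3.78×1.5 − 3.85×1 = 2.48 V.
V_CE = 2.48 V > 0.2 V confirms active-region operation.

V_CE ≈ 2.5 V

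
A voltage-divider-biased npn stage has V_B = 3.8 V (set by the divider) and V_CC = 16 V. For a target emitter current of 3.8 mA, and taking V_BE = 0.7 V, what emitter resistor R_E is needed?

V_E = V_B − V_BE = 3.8 − 0.7 = 3.1 V.
R_E = V_E / I_E = 3.1 / 3.8 = 0.816 kΩ.

R_E ≈ 0.82 kΩ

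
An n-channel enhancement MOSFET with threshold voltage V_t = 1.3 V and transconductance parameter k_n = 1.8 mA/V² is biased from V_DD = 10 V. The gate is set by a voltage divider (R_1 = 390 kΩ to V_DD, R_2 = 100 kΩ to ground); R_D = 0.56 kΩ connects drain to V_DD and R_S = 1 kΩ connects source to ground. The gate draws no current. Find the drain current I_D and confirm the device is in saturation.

V_G = V_DD·R_2/(R_1+R_2) = 10×100/490 = 2.04 V.
Assume saturation: I_D = (k_n/2)(V_GS − V_t)² with V_GS = V_G − I_D·R_S = 2.04 − 1·I_D.
Substituting gives 0.9·I_D² − 2.33·I_D + 0.494 = 0, with roots I_D = 0.233 or 2.36 mA.
The root I_D = 2.36 mA gives V_GS = -0.319 V ≤ V_t, so take I_D = 0.233 mA.
Then V_GS = 1.81 V and V_DS = V_DD − I_D(R_D+R_S) = 10 − 0.233×1.56 = 9.64 V.
Saturation requires V_DS ≥ V_GS − V_t = 0.508 V; 9.64 ≥ 0.508 ✓.

I_D ≈ 0.23 mA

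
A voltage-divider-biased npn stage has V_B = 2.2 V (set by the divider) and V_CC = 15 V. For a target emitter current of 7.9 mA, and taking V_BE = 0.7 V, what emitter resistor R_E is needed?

R_E ≈ 0.19 kΩ

V_E = V_B − V_BE = 2.2 − 0.7 = 1.5 V.
R_E = V_E / I_E = 1.5 / 7.9 = 0.19 kΩ.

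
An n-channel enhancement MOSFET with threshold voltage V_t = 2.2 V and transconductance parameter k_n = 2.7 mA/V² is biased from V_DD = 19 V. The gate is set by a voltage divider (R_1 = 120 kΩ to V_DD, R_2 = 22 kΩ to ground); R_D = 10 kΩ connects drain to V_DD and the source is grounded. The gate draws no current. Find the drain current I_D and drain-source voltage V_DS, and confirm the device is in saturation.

I_D ≈ 0.75 mA, V_DS ≈ 12 V

V_G = V_DD·R_2/(R_1+R_2) = 19×22/142 = 2.94 V. With the source grounded, V_GS = V_G = 2.94 V.
Assume saturation: I_D = (k_n/2)(V_GS − V_t)² = (2.7/2)×(2.94 − 2.2)² = 1.35×0.744² = 0.747 mA.
V_DS = V_DD − I_D·R_D = 19 − 0.747×10 = 11.5 V.
Saturation requires V_DS ≥ V_GS − V_t = 0.744 V; 11.5 ≥ 0.744 ✓.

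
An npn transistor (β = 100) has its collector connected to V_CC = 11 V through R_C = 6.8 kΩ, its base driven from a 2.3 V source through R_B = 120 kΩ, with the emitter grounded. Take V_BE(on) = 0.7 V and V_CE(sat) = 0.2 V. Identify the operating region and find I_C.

Assume active. Base-emitter loop: I_B = (V_BB − V_BE)/R_B = (2.3 − 0.7)/120 = 0.0133 mA.
I_C = β·I_B = 100×0.0133 = 1.33 mA.
V_CE = V_CC − I_C·R_C = 11 − 1.33×6.8 = 1.93 V > V_CE(sat), so the active-region assumption holds.

active; I_C ≈ 1.3 mA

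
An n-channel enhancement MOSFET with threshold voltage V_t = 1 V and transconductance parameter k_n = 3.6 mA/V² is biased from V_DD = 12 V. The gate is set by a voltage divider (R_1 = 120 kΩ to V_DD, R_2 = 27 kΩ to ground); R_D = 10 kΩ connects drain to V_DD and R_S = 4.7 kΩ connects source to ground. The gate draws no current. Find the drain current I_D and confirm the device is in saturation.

V_G = V_DD·R_2/(R_1+R_2) = 12×27/147 = 2.2 V.
Assume saturation: I_D = (k_n/2)(V_GS − V_t)² with V_GS = V_G − I_D·R_S = 2.2 − 4.7·I_D.
Substituting gives 39.8·I_D² − 21.4·I_D + 2.61 = 0, with roots I_D = 0.188 or 0.35 mA.
The root I_D = 0.35 mA gives V_GS = 0.559 V ≤ V_t, so take I_D = 0.188 mA.
Then V_GS = 1.32 V and V_DS = V_DD − I_D(R_D+R_S) = 12 − 0.188×14.7 = 9.24 V.
Saturation requires V_DS ≥ V_GS − V_t = 0.323 V; 9.24 ≥ 0.323 ✓.

I_D ≈ 0.19 mA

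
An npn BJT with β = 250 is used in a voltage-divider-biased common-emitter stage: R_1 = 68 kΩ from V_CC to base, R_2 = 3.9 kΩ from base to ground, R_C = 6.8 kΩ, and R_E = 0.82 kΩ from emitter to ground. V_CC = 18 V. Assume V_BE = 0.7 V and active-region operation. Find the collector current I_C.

Thevenize the base divider: V_Th = V_CC·R_2/(R_1+R_2) = 18×3.9/71.9 = 0.976 V, R_Th = R_1‖R_2 = 3.69 kΩ.
Base-emitter loop: V_Th = I_B·R_Th + V_BE + (β+1)I_B·R_E, so I_B = (0.976 − 0.7) / (3.69 + 251×0.82) = 0.00132 mA.
I_C = β·I_B = 250×0.00132 = 0.33 mA, and I_E = (β+1)I_B = 0.331 mA.
V_CE = V_CC − I_C·R_C − I_E·R_E = 18 − 0.33×6.8 − 0.331×0.82 = 15.5 V.
V_CE = 15.5 V > 0.2 V confirms active-region operation.

I_C ≈ 0.33 mA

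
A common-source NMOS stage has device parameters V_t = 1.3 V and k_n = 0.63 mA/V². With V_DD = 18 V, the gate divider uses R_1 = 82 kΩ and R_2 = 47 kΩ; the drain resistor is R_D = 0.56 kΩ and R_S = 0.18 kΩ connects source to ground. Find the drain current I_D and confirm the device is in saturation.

I_D ≈ 5.7 mA

V_G = V_DD·R_2/(R_1+R_2) = 18×47/129 = 6.56 V.
Assume saturation: I_D = (k_n/2)(V_GS − V_t)² with V_GS = V_G − I_D·R_S = 6.56 − 0.18·I_D.
Substituting gives 0.0102·I_D² − 1.6·I_D + 8.71 = 0, with roots I_D = 5.66 or 151 mA.
The root I_D = 151 mA gives V_GS = -20.6 V ≤ V_t, so take I_D = 5.66 mA.
Then V_GS = 5.54 V and V_DS = V_DD − I_D(R_D+R_S) = 18 − 5.66×0.74 = 13.8 V.
Saturation requires V_DS ≥ V_GS − V_t = 4.24 V; 13.8 ≥ 4.24 ✓.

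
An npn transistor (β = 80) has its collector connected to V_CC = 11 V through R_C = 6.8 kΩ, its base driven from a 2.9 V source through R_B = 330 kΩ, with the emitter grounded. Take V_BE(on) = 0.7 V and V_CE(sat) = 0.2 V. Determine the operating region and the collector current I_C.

Assume active. Base-emitter loop: I_B = (V_BB − V_BE)/R_B = (2.9 − 0.7)/330 = 0.00667 mA.
I_C = β·I_B = 80×0.00667 = 0.533 mA.
V_CE = V_CC − I_C·R_C = 11 − 0.533×6.8 = 7.37 V > V_CE(sat), so the active-region assumption holds.

active; I_C ≈ 0.53 mA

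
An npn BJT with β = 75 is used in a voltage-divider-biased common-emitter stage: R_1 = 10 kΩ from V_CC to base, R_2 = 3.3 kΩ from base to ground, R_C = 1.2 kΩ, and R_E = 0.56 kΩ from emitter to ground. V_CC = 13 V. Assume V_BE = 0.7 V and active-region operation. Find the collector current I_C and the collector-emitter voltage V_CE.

I_C ≈ 4.2 mA, V_CE ≈ 5.6 V

Thevenize the base divider: V_Th = V_CC·R_2/(R_1+R_2) = 13×3.3/13.3 = 3.23 V, R_Th = R_1‖R_2 = 2.48 kΩ.
Base-emitter loop: V_Th = I_B·R_Th + V_BE + (β+1)I_B·R_E, so I_B = (3.23 − 0.7) / (2.48 + 76×0.56) = 0.0561 mA.
I_C = β·I_B = 75×0.0561 = 4.21 mA, and I_E = (β+1)I_B = 4.26 mA.
V_CE = V_CC − I_C·R_C − I_E·R_E = 13 − 4.21×1.2 − 4.26×0.56 = 5.57 V.
V_CE = 5.57 V > 0.2 V confirms active-region operation.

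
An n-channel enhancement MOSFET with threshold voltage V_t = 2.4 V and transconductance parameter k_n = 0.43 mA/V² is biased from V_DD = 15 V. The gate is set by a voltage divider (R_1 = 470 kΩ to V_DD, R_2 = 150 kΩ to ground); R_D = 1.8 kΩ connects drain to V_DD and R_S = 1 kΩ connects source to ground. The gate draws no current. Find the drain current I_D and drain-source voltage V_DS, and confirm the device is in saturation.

V_G = V_DD·R_2/(R_1+R_2) = 15×150/620 = 3.63 V.
Assume saturation: I_D = (k_n/2)(V_GS − V_t)² with V_GS = V_G − I_D·R_S = 3.63 − 1·I_D.
Substituting gives 0.215·I_D² − 1.53·I_D + 0.325 = 0, with roots I_D = 0.219 or 6.89 mA.
The root I_D = 6.89 mA gives V_GS = -3.26 V ≤ V_t, so take I_D = 0.219 mA.
Then V_GS = 3.41 V and V_DS = V_DD − I_D(R_D+R_S) = 15 − 0.219×2.8 = 14.4 V.
Saturation requires V_DS ≥ V_GS − V_t = 1.01 V; 14.4 ≥ 1.01 ✓.

I_D ≈ 0.22 mA, V_DS ≈ 14 V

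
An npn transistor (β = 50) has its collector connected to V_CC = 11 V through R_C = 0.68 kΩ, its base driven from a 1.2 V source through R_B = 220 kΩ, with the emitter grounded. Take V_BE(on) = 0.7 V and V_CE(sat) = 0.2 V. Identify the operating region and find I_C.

active; I_C ≈ 0.11 mA

Assume active. Base-emitter loop: I_B = (V_BB − V_BE)/R_B = (1.2 − 0.7)/220 = 0.00227 mA.
I_C = β·I_B = 50×0.00227 = 0.114 mA.
V_CE = V_CC − I_C·R_C = 11 − 0.114×0.68 = 10.9 V > V_CE(sat), so the active-region assumption holds.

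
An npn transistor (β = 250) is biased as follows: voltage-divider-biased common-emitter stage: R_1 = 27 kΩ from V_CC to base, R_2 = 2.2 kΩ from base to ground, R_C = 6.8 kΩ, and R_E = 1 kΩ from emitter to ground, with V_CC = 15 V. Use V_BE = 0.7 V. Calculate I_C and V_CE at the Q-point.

Thevenize the base divider: V_Th = V_CC·R_2/(R_1+R_2) = 15×2.2/29.2 = 1.13 V, R_Th = R_1‖R_2 = 2.03 kΩ.
Base-emitter loop: V_Th = I_B·R_Th + V_BE + (β+1)I_B·R_E, so I_B = (1.13 − 0.7) / (2.03 + 251×1) = 0.0017 mA.
I_C = β·I_B = 250×0.0017 = 0.425 mA, and I_E = (β+1)I_B = 0.427 mA.
V_CE = V_CC − I_C·R_C − I_E·R_E = 15 − 0.425×6.8 − 0.427×1 = 11.7 V.
V_CE = 11.7 V > 0.2 V confirms active-region operation.

I_C ≈ 0.42 mA, V_CE ≈ 12 V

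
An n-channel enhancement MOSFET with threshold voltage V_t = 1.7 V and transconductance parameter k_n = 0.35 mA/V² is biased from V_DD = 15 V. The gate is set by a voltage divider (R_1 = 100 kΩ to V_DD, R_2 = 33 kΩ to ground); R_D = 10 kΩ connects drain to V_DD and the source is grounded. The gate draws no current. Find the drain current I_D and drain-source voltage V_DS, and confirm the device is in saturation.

I_D ≈ 0.72 mA, V_DS ≈ 7.8 V

V_G = V_DD·R_2/(R_1+R_2) = 15×33/133 = 3.72 V. With the source grounded, V_GS = V_G = 3.72 V.
Assume saturation: I_D = (k_n/2)(V_GS − V_t)² = (0.35/2)×(3.72 − 1.7)² = 0.175×2.02² = 0.715 mA.
V_DS = V_DD − I_D·R_D = 15 − 0.715×10 = 7.85 V.
Saturation requires V_DS ≥ V_GS − V_t = 2.02 V; 7.85 ≥ 2.02 ✓.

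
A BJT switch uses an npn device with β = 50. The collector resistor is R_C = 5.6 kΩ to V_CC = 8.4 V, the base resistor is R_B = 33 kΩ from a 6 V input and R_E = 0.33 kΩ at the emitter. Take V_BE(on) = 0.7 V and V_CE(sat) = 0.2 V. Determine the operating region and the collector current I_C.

saturation; I_C ≈ 1.4 mA

Assume active: I_B = (6 − 0.7)/(33 + 51×0.33) = 0.106 mA, I_C = β·I_B = 5.32 mA.
Then V_CE = 8.4 − 5.32×5.6 − 5.42×0.33 = -23.2 V < 0.2 V — the active assumption fails.
Re-solve with V_CE = 0.2 V. KCL at the emitter: V_E/R_E = (V_BB−0.7−V_E)/R_B + (V_CC−0.2−V_E)/R_C, giving V_E = 0.502 V.
I_C = (V_CC − 0.2 − V_E)/R_C = (8.2 − 0.502)/5.6 = 1.37 mA.
Check: I_B = (5.3 − 0.502)/33 = 0.145 mA, and β·I_B = 7.27 mA > I_C, confirming saturation.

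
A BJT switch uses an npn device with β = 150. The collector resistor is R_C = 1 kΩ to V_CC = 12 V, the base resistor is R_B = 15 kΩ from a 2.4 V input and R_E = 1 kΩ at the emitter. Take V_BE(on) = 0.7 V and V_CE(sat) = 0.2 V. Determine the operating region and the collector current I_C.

Assume active. Base-emitter loop: I_B = (V_BB − V_BE)/(R_B + (β+1)R_E) = (2.4 − 0.7)/(15 + 151×1) = 0.0102 mA.
I_C = β·I_B = 150×0.0102 = 1.54 mA.
V_CE = V_CC − I_C·R_C − I_E·R_E = 12 − 1.54×1 − 1.55×1 = 8.92 V > V_CE(sat), so the active-region assumption holds.

active; I_C ≈ 1.5 mA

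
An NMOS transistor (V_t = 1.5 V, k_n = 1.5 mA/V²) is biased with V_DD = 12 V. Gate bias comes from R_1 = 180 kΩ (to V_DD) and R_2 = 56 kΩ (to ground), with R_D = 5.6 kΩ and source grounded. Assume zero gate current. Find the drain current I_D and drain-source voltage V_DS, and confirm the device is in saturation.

I_D ≈ 1.4 mA, V_DS ≈ 4.4 V

V_G = V_DD·R_2/(R_1+R_2) = 12×56/236 = 2.85 V. With the source grounded, V_GS = V_G = 2.85 V.
Assume saturation: I_D = (k_n/2)(V_GS − V_t)² = (1.5/2)×(2.85 − 1.5)² = 0.75×1.35² = 1.36 mA.
V_DS = V_DD − I_D·R_D = 12 − 1.36×5.6 = 4.37 V.
Saturation requires V_DS ≥ V_GS − V_t = 1.35 V; 4.37 ≥ 1.35 ✓.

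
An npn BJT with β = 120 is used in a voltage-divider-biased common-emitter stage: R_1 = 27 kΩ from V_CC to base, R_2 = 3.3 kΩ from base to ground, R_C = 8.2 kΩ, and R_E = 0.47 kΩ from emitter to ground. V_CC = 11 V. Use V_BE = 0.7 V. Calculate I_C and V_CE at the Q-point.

Thevenize the base divider: V_Th = V_CC·R_2/(R_1+R_2) = 11×3.3/30.3 = 1.2 V, R_Th = R_1‖R_2 = 2.94 kΩ.
Base-emitter loop: V_Th = I_B·R_Th + V_BE + (β+1)I_B·R_E, so I_B = (1.2 − 0.7) / (2.94 + 121×0.47) = 0.00833 mA.
I_C = β·I_B = 120×0.00833 = 0.999 mA, and I_E = (β+1)I_B = 1.01 mA.
V_CE = V_CC − I_C·R_C − I_E·R_E = 11 − 0.999×8.2 − 1.01×0.47 = 2.33 V.
V_CE = 2.33 V > 0.2 V confirms active-region operation.

I_C ≈ 1 mA, V_CE ≈ 2.3 V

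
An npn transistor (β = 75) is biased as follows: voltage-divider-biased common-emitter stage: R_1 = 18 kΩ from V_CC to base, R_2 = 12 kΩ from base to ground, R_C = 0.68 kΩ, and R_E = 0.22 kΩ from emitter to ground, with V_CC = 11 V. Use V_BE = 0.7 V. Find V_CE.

V_CE ≈ 0.52 V

Thevenize the base divider: V_Th = V_CC·R_2/(R_1+R_2) = 11×12/30 = 4.4 V, R_Th = R_1‖R_2 = 7.2 kΩ.
Base-emitter loop: V_Th = I_B·R_Th + V_BE + (β+1)I_B·R_E, so I_B = (4.4 − 0.7) / (7.2 + 76×0.22) = 0.155 mA.
I_C = β·I_B = 75×0.155 = 11.6 mA, and I_E = (β+1)I_B = 11.8 mA.
V_CE = V_CC − I_C·R_C − I_E·R_E = 11 − 11.6×0.68 − 11.8×0.22 = 0.525 V.
V_CE = 0.525 V > 0.2 V confirms active-region operation.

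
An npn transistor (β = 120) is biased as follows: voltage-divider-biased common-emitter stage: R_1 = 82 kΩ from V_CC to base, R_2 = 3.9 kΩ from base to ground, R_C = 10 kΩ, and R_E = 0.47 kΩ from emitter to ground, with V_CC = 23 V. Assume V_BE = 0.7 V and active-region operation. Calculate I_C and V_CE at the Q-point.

Thevenize the base divider: V_Th = V_CC·R_2/(R_1+R_2) = 23×3.9/85.9 = 1.04 V, R_Th = R_1‖R_2 = 3.72 kΩ.
Base-emitter loop: V_Th = I_B·R_Th + V_BE + (β+1)I_B·R_E, so I_B = (1.04 − 0.7) / (3.72 + 121×0.47) = 0.00568 mA.
I_C = β·I_B = 120×0.00568 = 0.682 mA, and I_E = (β+1)I_B = 0.687 mA.
V_CE = V_CC − I_C·R_C − I_E·R_E = 23 − 0.682×10 − 0.687×0.47 = 15.9 V.
V_CE = 15.9 V > 0.2 V confirms active-region operation.

I_C ≈ 0.68 mA, V_CE ≈ 16 V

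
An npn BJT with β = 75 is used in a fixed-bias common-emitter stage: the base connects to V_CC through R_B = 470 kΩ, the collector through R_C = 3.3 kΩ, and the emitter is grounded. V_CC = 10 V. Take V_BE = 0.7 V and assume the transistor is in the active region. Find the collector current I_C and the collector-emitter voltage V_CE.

Base loop: V_CC = I_B·R_B + V_BE, so I_B = (10 − 0.7)/470 kΩ = 0.0198 mA.
In the active region I_C = β·I_B = 75 × 0.0198 = 1.48 mA.
Collector loop: V_CE = V_CC − I_C·R_C = 10 − 1.48×3.3 = 5.1 V.
Since V_CE = 5.1 V > V_CE(sat) ≈ 0.2 V, the transistor is in the active region as assumed.

I_C ≈ 1.5 mA, V_CE ≈ 5.1 V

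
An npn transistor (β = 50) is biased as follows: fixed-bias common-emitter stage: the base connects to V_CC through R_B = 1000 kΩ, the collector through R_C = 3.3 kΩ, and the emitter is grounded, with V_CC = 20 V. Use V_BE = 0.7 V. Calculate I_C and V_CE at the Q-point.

I_C ≈ 0.97 mA, V_CE ≈ 17 V

Base loop: V_CC = I_B·R_B + V_BE, so I_B = (20 − 0.7)/1000 kΩ = 0.0193 mA.
In the active region I_C = β·I_B = 50 × 0.0193 = 0.965 mA.
Collector loop: V_CE = V_CC − I_C·R_C = 20 − 0.965×3.3 = 16.8 V.
Since V_CE = 16.8 V > V_CE(sat) ≈ 0.2 V, the transistor is in the active region as assumed.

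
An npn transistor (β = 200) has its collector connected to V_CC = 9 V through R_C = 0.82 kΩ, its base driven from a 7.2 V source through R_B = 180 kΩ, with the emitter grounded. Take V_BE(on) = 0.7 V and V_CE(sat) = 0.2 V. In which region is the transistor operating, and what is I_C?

active; I_C ≈ 7.2 mA

Assume active. Base-emitter loop: I_B = (V_BB − V_BE)/R_B = (7.2 − 0.7)/180 = 0.0361 mA.
I_C = β·I_B = 200×0.0361 = 7.22 mA.
V_CE = V_CC − I_C·R_C = 9 − 7.22×0.82 = 3.08 V > V_CE(sat), so the active-region assumption holds.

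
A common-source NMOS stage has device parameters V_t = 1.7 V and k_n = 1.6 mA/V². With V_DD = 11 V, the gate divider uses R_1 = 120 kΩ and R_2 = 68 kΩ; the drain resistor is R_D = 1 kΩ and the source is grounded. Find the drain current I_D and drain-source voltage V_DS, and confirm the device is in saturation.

V_G = V_DD·R_2/(R_1+R_2) = 11×68/188 = 3.98 V. With the source grounded, V_GS = V_G = 3.98 V.
Assume saturation: I_D = (k_n/2)(V_GS − V_t)² = (1.6/2)×(3.98 − 1.7)² = 0.8×2.28² = 4.15 mA.
V_DS = V_DD − I_D·R_D = 11 − 4.15×1 = 6.85 V.
Saturation requires V_DS ≥ V_GS − V_t = 2.28 V; 6.85 ≥ 2.28 ✓.

I_D ≈ 4.2 mA, V_DS ≈ 6.8 V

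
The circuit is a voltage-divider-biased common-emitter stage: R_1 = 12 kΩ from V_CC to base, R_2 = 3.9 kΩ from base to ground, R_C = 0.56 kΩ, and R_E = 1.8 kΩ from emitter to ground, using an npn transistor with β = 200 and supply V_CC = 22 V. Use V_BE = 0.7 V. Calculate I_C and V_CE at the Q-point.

Thevenize the base divider: V_Th = V_CC·R_2/(R_1+R_2) = 22×3.9/15.9 = 5.4 V, R_Th = R_1‖R_2 = 2.94 kΩ.
Base-emitter loop: V_Th = I_B·R_Th + V_BE + (β+1)I_B·R_E, so I_B = (5.4 − 0.7) / (2.94 + 201×1.8) = 0.0129 mA.
I_C = β·I_B = 200×0.0129 = 2.58 mA, and I_E = (β+1)I_B = 2.59 mA.
V_CE = V_CC − I_C·R_C − I_E·R_E = 22 − 2.58×0.56 − 2.59×1.8 = 15.9 V.
V_CE = 15.9 V > 0.2 V confirms active-region operation.

I_C ≈ 2.6 mA, V_CE ≈ 16 V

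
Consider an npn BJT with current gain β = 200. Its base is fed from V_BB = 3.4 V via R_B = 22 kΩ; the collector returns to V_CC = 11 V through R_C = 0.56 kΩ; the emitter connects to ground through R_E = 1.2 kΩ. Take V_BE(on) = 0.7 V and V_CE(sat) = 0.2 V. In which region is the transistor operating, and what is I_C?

active; I_C ≈ 2.1 mA

Assume active. Base-emitter loop: I_B = (V_BB − V_BE)/(R_B + (β+1)R_E) = (3.4 − 0.7)/(22 + 201×1.2) = 0.0103 mA.
I_C = β·I_B = 200×0.0103 = 2.05 mA.
V_CE = V_CC − I_C·R_C − I_E·R_E = 11 − 2.05×0.56 − 2.06×1.2 = 7.38 V > V_CE(sat), so the active-region assumption holds.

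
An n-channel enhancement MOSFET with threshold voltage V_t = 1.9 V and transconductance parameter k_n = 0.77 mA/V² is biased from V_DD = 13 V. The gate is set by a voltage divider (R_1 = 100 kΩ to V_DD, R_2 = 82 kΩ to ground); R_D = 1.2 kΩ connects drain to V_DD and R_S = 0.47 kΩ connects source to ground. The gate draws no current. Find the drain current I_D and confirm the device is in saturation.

V_G = V_DD·R_2/(R_1+R_2) = 13×82/182 = 5.86 V.
Assume saturation: I_D = (k_n/2)(V_GS − V_t)² with V_GS = V_G − I_D·R_S = 5.86 − 0.47·I_D.
Substituting gives 0.085·I_D² − 2.43·I_D + 6.03 = 0, with roots I_D = 2.74 or 25.9 mA.
The root I_D = 25.9 mA gives V_GS = -6.29 V ≤ V_t, so take I_D = 2.74 mA.
Then V_GS = 4.57 V and V_DS = V_DD − I_D(R_D+R_S) = 13 − 2.74×1.67 = 8.42 V.
Saturation requires V_DS ≥ V_GS − V_t = 2.67 V; 8.42 ≥ 2.67 ✓.

I_D ≈ 2.7 mA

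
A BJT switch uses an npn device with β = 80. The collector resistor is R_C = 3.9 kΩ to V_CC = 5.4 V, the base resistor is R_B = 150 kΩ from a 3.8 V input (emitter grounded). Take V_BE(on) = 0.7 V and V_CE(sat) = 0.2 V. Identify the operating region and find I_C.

Assume active: I_B = (3.8 − 0.7)/150 = 0.0207 mA, giving I_C = β·I_B = 1.65 mA.
But then V_CE = 5.4 − 1.65×3.9 = -1.05 V < V_CE(sat) = 0.2 V — impossible in the active region.
So the transistor is saturated. With V_CE = 0.2 V, I_C = (V_CC − 0.2)/R_C = 5.2/3.9 = 1.33 mA.
Check: β·I_B = 1.65 mA > I_C = 1.33 mA, confirming saturation.

saturation; I_C ≈ 1.3 mA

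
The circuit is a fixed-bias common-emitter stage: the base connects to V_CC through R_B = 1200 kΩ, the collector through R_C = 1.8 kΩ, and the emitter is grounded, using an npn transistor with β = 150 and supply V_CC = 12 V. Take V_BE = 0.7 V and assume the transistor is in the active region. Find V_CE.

V_CE ≈ 9.5 V

Base loop: V_CC = I_B·R_B + V_BE, so I_B = (12 − 0.7)/1200 kΩ = 0.00942 mA.
In the active region I_C = β·I_B = 150 × 0.00942 = 1.41 mA.
Collector loop: V_CE = V_CC − I_C·R_C = 12 − 1.41×1.8 = 9.46 V.
Since V_CE = 9.46 V > V_CE(sat) ≈ 0.2 V, the transistor is in the active region as assumed.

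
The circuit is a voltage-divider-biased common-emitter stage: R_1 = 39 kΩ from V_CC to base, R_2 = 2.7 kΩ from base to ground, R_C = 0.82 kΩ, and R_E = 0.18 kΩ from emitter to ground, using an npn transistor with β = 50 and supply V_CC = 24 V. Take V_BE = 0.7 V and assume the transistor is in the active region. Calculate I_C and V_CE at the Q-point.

Thevenize the base divider: V_Th = V_CC·R_2/(R_1+R_2) = 24×2.7/41.7 = 1.55 V, R_Th = R_1‖R_2 = 2.53 kΩ.
Base-emitter loop: V_Th = I_B·R_Th + V_BE + (β+1)I_B·R_E, so I_B = (1.55 − 0.7) / (2.53 + 51×0.18) = 0.073 mA.
I_C = β·I_B = 50×0.073 = 3.65 mA, and I_E = (β+1)I_B = 3.72 mA.
V_CE = V_CC − I_C·R_C − I_E·R_E = 24 − 3.65×0.82 − 3.72×0.18 = 20.3 V.
V_CE = 20.3 V > 0.2 V confirms active-region operation.

I_C ≈ 3.6 mA, V_CE ≈ 20 V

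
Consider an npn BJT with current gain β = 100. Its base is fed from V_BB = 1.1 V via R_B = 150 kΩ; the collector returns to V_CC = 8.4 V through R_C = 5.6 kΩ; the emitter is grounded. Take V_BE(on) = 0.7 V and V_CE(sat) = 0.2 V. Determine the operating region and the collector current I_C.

active; I_C ≈ 0.27 mA

Assume active. Base-emitter loop: I_B = (V_BB − V_BE)/R_B = (1.1 − 0.7)/150 = 0.00267 mA.
I_C = β·I_B = 100×0.00267 = 0.267 mA.
V_CE = V_CC − I_C·R_C = 8.4 − 0.267×5.6 = 6.91 V > V_CE(sat), so the active-region assumption holds.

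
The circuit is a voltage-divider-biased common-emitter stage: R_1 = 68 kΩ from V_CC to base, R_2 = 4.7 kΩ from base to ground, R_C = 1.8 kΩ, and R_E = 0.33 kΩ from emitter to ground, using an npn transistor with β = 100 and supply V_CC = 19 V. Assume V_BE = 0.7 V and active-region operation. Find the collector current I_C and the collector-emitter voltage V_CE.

I_C ≈ 1.4 mA, V_CE ≈ 16 V

Thevenize the base divider: V_Th = V_CC·R_2/(R_1+R_2) = 19×4.7/72.7 = 1.23 V, R_Th = R_1‖R_2 = 4.4 kΩ.
Base-emitter loop: V_Th = I_B·R_Th + V_BE + (β+1)I_B·R_E, so I_B = (1.23 − 0.7) / (4.4 + 101×0.33) = 0.014 mA.
I_C = β·I_B = 100×0.014 = 1.4 mA, and I_E = (β+1)I_B = 1.41 mA.
V_CE = V_CC − I_C·R_C − I_E·R_E = 19 − 1.4×1.8 − 1.41×0.33 = 16 V.
V_CE = 16 V > 0.2 V confirms active-region operation.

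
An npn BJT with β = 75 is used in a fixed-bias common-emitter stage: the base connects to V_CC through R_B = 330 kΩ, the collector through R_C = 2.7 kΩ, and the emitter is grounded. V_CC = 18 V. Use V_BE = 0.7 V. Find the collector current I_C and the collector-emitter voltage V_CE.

I_C ≈ 3.9 mA, V_CE ≈ 7.4 V

Base loop: V_CC = I_B·R_B + V_BE, so I_B = (18 − 0.7)/330 kΩ = 0.0524 mA.
In the active region I_C = β·I_B = 75 × 0.0524 = 3.93 mA.
Collector loop: V_CE = V_CC − I_C·R_C = 18 − 3.93×2.7 = 7.38 V.
Since V_CE = 7.38 V > V_CE(sat) ≈ 0.2 V, the transistor is in the active region as assumed.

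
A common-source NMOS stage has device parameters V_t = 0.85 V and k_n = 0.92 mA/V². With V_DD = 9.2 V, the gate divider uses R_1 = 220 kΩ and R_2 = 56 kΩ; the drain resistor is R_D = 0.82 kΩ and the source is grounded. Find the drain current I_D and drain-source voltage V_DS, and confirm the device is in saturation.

V_G = V_DD·R_2/(R_1+R_2) = 9.2×56/276 = 1.87 V. With the source grounded, V_GS = V_G = 1.87 V.
Assume saturation: I_D = (k_n/2)(V_GS − V_t)² = (0.92/2)×(1.87 − 0.85)² = 0.46×1.02² = 0.475 mA.
V_DS = V_DD − I_D·R_D = 9.2 − 0.475×0.82 = 8.81 V.
Saturation requires V_DS ≥ V_GS − V_t = 1.02 V; 8.81 ≥ 1.02 ✓.

I_D ≈ 0.48 mA, V_DS ≈ 8.8 V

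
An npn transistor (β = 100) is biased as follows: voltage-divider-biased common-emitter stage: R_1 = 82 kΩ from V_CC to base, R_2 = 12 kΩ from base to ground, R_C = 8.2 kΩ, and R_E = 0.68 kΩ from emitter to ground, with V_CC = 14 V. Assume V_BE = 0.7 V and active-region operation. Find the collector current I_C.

I_C ≈ 1.4 mA

Thevenize the base divider: V_Th = V_CC·R_2/(R_1+R_2) = 14×12/94 = 1.79 V, R_Th = R_1‖R_2 = 10.5 kΩ.
Base-emitter loop: V_Th = I_B·R_Th + V_BE + (β+1)I_B·R_E, so I_B = (1.79 − 0.7) / (10.5 + 101×0.68) = 0.0137 mA.
I_C = β·I_B = 100×0.0137 = 1.37 mA, and I_E = (β+1)I_B = 1.39 mA.
V_CE = V_CC − I_C·R_C − I_E·R_E = 14 − 1.37×8.2 − 1.39×0.68 = 1.79 V.
V_CE = 1.79 V > 0.2 V confirms active-region operation.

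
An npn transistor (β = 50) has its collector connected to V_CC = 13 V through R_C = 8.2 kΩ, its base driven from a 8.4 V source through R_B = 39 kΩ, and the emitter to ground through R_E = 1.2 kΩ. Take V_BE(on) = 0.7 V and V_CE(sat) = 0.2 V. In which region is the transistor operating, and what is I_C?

saturation; I_C ≈ 1.3 mA

Assume active: I_B = (8.4 − 0.7)/(39 + 51×1.2) = 0.0768 mA, I_C = β·I_B = 3.84 mA.
Then V_CE = 13 − 3.84×8.2 − 3.92×1.2 = -23.2 V < 0.2 V — the active assumption fails.
Re-solve with V_CE = 0.2 V. KCL at the emitter: V_E/R_E = (V_BB−0.7−V_E)/R_B + (V_CC−0.2−V_E)/R_C, giving V_E = 1.79 V.
I_C = (V_CC − 0.2 − V_E)/R_C = (12.8 − 1.79)/8.2 = 1.34 mA.
Check: I_B = (7.7 − 1.79)/39 = 0.151 mA, and β·I_B = 7.57 mA > I_C, confirming saturation.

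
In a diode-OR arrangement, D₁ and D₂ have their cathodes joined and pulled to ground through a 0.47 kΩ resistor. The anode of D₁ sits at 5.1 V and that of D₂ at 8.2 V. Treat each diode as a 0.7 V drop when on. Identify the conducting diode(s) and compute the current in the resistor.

Assume both conduct. Then node N would need to be at both 5.1−0.7 = 4.4 V and 8.2−0.7 = 7.5 V, which is impossible.
Assume only D₂ conducts: V_N = 8.2 − 0.7 = 7.5 V, so I_R = 7.5/0.47 = 16 mA.
Check D₁: its anode-to-cathode voltage is 5.1 − 7.5 = -2.4 V < 0.7 V, so it is off. The assumption is consistent.

Only D₂ conducts; I_R ≈ 16 mA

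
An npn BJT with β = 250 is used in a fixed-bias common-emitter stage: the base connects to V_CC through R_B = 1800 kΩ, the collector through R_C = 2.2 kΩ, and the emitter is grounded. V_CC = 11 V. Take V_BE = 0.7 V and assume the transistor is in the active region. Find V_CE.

V_CE ≈ 7.9 V

Base loop: V_CC = I_B·R_B + V_BE, so I_B = (11 − 0.7)/1800 kΩ = 0.00572 mA.
In the active region I_C = β·I_B = 250 × 0.00572 = 1.43 mA.
Collector loop: V_CE = V_CC − I_C·R_C = 11 − 1.43×2.2 = 7.85 V.
Since V_CE = 7.85 V > V_CE(sat) ≈ 0.2 V, the transistor is in the active region as assumed.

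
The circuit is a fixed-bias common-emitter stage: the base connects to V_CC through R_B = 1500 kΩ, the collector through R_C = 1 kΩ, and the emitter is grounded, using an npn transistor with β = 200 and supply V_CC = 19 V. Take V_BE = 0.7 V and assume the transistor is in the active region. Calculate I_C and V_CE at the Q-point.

I_C ≈ 2.4 mA, V_CE ≈ 17 V

Base loop: V_CC = I_B·R_B + V_BE, so I_B = (19 − 0.7)/1500 kΩ = 0.0122 mA.
In the active region I_C = β·I_B = 200 × 0.0122 = 2.44 mA.
Collector loop: V_CE = V_CC − I_C·R_C = 19 − 2.44×1 = 16.6 V.
Since V_CE = 16.6 V > V_CE(sat) ≈ 0.2 V, the transistor is in the active region as assumed.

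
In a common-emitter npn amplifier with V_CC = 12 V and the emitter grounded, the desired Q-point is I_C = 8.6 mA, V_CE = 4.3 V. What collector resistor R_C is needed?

Collector loop: V_CC = I_C·R_C + V_CE.
R_C = (V_CC − V_CE)/I_C = (12 − 4.3)/8.6 = 0.895 kΩ.

R_C ≈ 0.9 kΩ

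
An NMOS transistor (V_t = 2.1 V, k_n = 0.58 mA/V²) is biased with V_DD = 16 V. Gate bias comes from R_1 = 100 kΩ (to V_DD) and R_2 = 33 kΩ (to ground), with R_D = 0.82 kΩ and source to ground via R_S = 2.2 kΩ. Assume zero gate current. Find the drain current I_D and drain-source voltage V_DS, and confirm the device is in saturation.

I_D ≈ 0.35 mA, V_DS ≈ 15 V

V_G = V_DD·R_2/(R_1+R_2) = 16×33/133 = 3.97 V.
Assume saturation: I_D = (k_n/2)(V_GS − V_t)² with V_GS = V_G − I_D·R_S = 3.97 − 2.2·I_D.
Substituting gives 1.4·I_D² − 3.39·I_D + 1.01 = 0, with roots I_D = 0.35 or 2.06 mA.
The root I_D = 2.06 mA gives V_GS = -0.567 V ≤ V_t, so take I_D = 0.35 mA.
Then V_GS = 3.2 V and V_DS = V_DD − I_D(R_D+R_S) = 16 − 0.35×3.02 = 14.9 V.
Saturation requires V_DS ≥ V_GS − V_t = 1.1 V; 14.9 ≥ 1.1 ✓.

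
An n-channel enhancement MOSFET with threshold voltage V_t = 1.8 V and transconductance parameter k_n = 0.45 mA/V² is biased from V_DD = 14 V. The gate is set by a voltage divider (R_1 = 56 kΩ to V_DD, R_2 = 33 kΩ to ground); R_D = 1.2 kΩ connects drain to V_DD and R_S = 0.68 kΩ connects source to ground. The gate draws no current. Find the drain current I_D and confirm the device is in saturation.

V_G = V_DD·R_2/(R_1+R_2) = 14×33/89 = 5.19 V.
Assume saturation: I_D = (k_n/2)(V_GS − V_t)² with V_GS = V_G − I_D·R_S = 5.19 − 0.68·I_D.
Substituting gives 0.104·I_D² − 2.04·I_D + 2.59 = 0, with roots I_D = 1.36 or 18.2 mA.
The root I_D = 18.2 mA gives V_GS = -7.2 V ≤ V_t, so take I_D = 1.36 mA.
Then V_GS = 4.26 V and V_DS = V_DD − I_D(R_D+R_S) = 14 − 1.36×1.88 = 11.4 V.
Saturation requires V_DS ≥ V_GS − V_t = 2.46 V; 11.4 ≥ 2.46 ✓.

I_D ≈ 1.4 mA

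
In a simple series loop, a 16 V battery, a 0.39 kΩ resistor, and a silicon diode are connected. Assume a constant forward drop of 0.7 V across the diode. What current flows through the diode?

I ≈ 39 mA

KVL around the loop: 16 = V_D + I·R = 0.7 + I × 0.39 kΩ.
So I = (16 − 0.7) / 0.39 kΩ = 15.3 / 0.39 = 39.2 mA.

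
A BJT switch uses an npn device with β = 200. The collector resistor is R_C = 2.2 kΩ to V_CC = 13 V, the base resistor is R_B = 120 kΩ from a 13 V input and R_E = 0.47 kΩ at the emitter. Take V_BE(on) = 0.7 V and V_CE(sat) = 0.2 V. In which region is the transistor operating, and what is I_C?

saturation; I_C ≈ 4.8 mA

Assume active: I_B = (13 − 0.7)/(120 + 201×0.47) = 0.0574 mA, I_C = β·I_B = 11.5 mA.
Then V_CE = 13 − 11.5×2.2 − 11.5×0.47 = -17.7 V < 0.2 V — the active assumption fails.
Re-solve with V_CE = 0.2 V. KCL at the emitter: V_E/R_E = (V_BB−0.7−V_E)/R_B + (V_CC−0.2−V_E)/R_C, giving V_E = 2.29 V.
I_C = (V_CC − 0.2 − V_E)/R_C = (12.8 − 2.29)/2.2 = 4.78 mA.
Check: I_B = (12.3 − 2.29)/120 = 0.0835 mA, and β·I_B = 16.7 mA > I_C, confirming saturation.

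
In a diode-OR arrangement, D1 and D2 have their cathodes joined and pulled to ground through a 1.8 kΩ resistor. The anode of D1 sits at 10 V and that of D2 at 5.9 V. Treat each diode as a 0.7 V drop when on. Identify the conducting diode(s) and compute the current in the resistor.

Only D1 conducts; I_R ≈ 5.2 mA

Assume both conduct. Then node N would need to be at both 10−0.7 = 9.3 V and 5.9−0.7 = 5.2 V, which is impossible.
Assume only D1 conducts: V_N = 10 − 0.7 = 9.3 V, so I_R = 9.3/1.8 = 5.17 mA.
Check D2: its anode-to-cathode voltage is 5.9 − 9.3 = -3.4 V < 0.7 V, so it is off. The assumption is consistent.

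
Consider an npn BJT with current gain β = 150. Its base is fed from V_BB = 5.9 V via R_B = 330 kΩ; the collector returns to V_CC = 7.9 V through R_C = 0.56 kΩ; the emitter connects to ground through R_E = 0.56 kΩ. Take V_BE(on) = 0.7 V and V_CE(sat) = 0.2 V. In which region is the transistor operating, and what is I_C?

Assume active. Base-emitter loop: I_B = (V_BB − V_BE)/(R_B + (β+1)R_E) = (5.9 − 0.7)/(330 + 151×0.56) = 0.0125 mA.
I_C = β·I_B = 150×0.0125 = 1.88 mA.
V_CE = V_CC − I_C·R_C − I_E·R_E = 7.9 − 1.88×0.56 − 1.89×0.56 = 5.79 V > V_CE(sat), so the active-region assumption holds.

active; I_C ≈ 1.9 mA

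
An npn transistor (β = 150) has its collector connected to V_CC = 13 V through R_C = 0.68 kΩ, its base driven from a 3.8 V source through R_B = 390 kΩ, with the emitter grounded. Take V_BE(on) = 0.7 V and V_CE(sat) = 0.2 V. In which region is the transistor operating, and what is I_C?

active; I_C ≈ 1.2 mA

Assume active. Base-emitter loop: I_B = (V_BB − V_BE)/R_B = (3.8 − 0.7)/390 = 0.00795 mA.
I_C = β·I_B = 150×0.00795 = 1.19 mA.
V_CE = V_CC − I_C·R_C = 13 − 1.19×0.68 = 12.2 V > V_CE(sat), so the active-region assumption holds.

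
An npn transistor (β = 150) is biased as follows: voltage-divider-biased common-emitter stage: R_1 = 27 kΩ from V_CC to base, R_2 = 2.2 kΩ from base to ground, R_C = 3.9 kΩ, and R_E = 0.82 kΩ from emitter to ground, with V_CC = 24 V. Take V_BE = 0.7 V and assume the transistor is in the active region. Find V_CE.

Thevenize the base divider: V_Th = V_CC·R_2/(R_1+R_2) = 24×2.2/29.2 = 1.81 V, R_Th = R_1‖R_2 = 2.03 kΩ.
Base-emitter loop: V_Th = I_B·R_Th + V_BE + (β+1)I_B·R_E, so I_B = (1.81 − 0.7) / (2.03 + 151×0.82) = 0.00881 mA.
I_C = β·I_B = 150×0.00881 = 1.32 mA, and I_E = (β+1)I_B = 1.33 mA.
V_CE = V_CC − I_C·R_C − I_E·R_E = 24 − 1.32×3.9 − 1.33×0.82 = 17.8 V.
V_CE = 17.8 V > 0.2 V confirms active-region operation.

V_CE ≈ 18 V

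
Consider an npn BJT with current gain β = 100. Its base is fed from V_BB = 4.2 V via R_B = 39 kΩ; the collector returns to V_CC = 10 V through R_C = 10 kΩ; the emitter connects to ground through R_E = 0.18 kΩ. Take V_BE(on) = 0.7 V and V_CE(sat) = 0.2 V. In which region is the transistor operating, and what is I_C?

Assume active: I_B = (4.2 − 0.7)/(39 + 101×0.18) = 0.0612 mA, I_C = β·I_B = 6.12 mA.
Then V_CE = 10 − 6.12×10 − 6.18×0.18 = -52.3 V < 0.2 V — the active assumption fails.
Re-solve with V_CE = 0.2 V. KCL at the emitter: V_E/R_E = (V_BB−0.7−V_E)/R_B + (V_CC−0.2−V_E)/R_C, giving V_E = 0.188 V.
I_C = (V_CC − 0.2 − V_E)/R_C = (9.8 − 0.188)/10 = 0.961 mA.
Check: I_B = (3.5 − 0.188)/39 = 0.0849 mA, and β·I_B = 8.49 mA > I_C, confirming saturation.

saturation; I_C ≈ 0.96 mA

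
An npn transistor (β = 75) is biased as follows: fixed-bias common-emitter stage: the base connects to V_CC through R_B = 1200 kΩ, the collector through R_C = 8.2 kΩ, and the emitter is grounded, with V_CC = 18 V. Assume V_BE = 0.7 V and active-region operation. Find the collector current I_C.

I_C ≈ 1.1 mA

Base loop: V_CC = I_B·R_B + V_BE, so I_B = (18 − 0.7)/1200 kΩ = 0.0144 mA.
In the active region I_C = β·I_B = 75 × 0.0144 = 1.08 mA.
Collector loop: V_CE = V_CC − I_C·R_C = 18 − 1.08×8.2 = 9.13 V.
Since V_CE = 9.13 V > V_CE(sat) ≈ 0.2 V, the transistor is in the active region as assumed.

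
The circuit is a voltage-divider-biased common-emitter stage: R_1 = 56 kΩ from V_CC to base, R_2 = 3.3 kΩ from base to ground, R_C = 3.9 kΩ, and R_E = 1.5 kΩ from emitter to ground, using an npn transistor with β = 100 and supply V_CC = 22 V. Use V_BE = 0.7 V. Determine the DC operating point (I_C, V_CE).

I_C ≈ 0.34 mA, V_CE ≈ 20 V

Thevenize the base divider: V_Th = V_CC·R_2/(R_1+R_2) = 22×3.3/59.3 = 1.22 V, R_Th = R_1‖R_2 = 3.12 kΩ.
Base-emitter loop: V_Th = I_B·R_Th + V_BE + (β+1)I_B·R_E, so I_B = (1.22 − 0.7) / (3.12 + 101×1.5) = 0.00339 mA.
I_C = β·I_B = 100×0.00339 = 0.339 mA, and I_E = (β+1)I_B = 0.342 mA.
V_CE = V_CC − I_C·R_C − I_E·R_E = 22 − 0.339×3.9 − 0.342×1.5 = 20.2 V.
V_CE = 20.2 V > 0.2 V confirms active-region operation.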